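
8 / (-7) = -8 / 7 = -1.14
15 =15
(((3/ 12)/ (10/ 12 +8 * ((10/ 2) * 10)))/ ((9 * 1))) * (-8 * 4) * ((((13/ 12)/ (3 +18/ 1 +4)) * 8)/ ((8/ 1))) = -4/ 41625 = -0.00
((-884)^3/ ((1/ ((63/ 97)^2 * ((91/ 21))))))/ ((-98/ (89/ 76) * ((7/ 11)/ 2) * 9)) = 6593926509456/ 1251397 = 5269252.29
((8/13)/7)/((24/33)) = 11/91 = 0.12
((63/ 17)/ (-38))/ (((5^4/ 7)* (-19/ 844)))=186102/ 3835625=0.05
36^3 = 46656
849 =849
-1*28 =-28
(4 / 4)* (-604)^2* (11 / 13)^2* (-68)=-3001706048 / 169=-17761574.25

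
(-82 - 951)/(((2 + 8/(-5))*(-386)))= 5165/772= 6.69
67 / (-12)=-67 / 12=-5.58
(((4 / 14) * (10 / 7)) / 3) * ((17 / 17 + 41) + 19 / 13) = 11300 / 1911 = 5.91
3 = 3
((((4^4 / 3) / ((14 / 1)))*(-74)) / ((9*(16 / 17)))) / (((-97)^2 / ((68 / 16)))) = -42772 / 1778301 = -0.02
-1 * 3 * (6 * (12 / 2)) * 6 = -648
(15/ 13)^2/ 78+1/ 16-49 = -1719651/ 35152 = -48.92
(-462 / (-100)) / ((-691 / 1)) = -231 / 34550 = -0.01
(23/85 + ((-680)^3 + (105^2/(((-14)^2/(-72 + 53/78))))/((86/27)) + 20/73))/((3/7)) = -122151862547460193/166492560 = -733677604.26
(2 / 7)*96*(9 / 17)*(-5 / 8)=-1080 / 119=-9.08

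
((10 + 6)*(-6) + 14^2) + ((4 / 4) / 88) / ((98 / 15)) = 862415 / 8624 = 100.00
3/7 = 0.43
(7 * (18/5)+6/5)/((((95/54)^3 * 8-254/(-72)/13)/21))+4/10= 585381770/44861249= 13.05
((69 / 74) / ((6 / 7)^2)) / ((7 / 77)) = 13.96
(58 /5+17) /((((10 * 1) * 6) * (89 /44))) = 1573 /6675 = 0.24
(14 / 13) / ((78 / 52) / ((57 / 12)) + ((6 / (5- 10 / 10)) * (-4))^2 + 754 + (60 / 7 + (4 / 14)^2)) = 6517 / 4834960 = 0.00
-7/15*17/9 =-119/135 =-0.88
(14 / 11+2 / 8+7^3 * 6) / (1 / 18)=815571 / 22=37071.41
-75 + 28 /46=-1711 /23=-74.39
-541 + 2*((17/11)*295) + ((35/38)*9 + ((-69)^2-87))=2112199/418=5053.11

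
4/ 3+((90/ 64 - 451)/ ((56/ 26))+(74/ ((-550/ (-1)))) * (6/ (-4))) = -153464159/ 739200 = -207.61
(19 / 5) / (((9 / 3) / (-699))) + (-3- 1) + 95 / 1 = -3972 / 5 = -794.40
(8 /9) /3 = 8 /27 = 0.30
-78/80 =-39/40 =-0.98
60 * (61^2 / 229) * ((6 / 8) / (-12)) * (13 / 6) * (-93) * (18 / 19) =202441005 / 17404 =11631.87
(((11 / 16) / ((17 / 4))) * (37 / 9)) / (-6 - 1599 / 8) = -814 / 251991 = -0.00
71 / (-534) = -71 / 534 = -0.13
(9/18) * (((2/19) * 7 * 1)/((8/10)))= 0.46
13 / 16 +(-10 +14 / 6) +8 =55 / 48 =1.15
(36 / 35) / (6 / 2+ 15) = 0.06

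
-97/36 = -2.69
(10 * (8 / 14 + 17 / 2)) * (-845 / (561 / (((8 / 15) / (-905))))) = 171704 / 2132361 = 0.08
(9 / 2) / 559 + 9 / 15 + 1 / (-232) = 391489 / 648440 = 0.60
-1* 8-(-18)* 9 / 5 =122 / 5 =24.40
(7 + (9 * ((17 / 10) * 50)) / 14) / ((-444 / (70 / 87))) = -4315 / 38628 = -0.11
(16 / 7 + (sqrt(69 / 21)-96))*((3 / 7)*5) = -9840 / 49 + 15*sqrt(161) / 49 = -196.93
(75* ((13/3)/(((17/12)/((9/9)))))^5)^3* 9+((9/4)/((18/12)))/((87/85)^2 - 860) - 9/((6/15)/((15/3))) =1295040638257885122339754833613334661525/17763999950479362634068283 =72902535570145.53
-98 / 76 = -49 / 38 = -1.29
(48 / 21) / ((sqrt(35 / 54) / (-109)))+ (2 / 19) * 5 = 10 / 19 - 5232 * sqrt(210) / 245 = -308.94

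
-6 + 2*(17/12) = -19/6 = -3.17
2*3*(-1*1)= -6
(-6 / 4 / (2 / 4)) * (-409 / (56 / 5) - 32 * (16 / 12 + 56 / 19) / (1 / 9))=4051797 / 1064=3808.08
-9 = -9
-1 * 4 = -4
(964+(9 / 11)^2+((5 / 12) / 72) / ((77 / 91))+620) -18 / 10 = 827401079 / 522720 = 1582.88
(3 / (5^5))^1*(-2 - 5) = -21 / 3125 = -0.01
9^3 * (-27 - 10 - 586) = -454167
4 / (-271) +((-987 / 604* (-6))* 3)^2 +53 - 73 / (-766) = 8692544033131 / 9466336772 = 918.26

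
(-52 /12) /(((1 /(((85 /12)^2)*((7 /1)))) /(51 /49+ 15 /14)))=-2160275 /672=-3214.69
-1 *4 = -4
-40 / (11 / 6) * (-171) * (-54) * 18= -39890880 / 11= -3626443.64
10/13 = 0.77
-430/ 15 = -86/ 3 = -28.67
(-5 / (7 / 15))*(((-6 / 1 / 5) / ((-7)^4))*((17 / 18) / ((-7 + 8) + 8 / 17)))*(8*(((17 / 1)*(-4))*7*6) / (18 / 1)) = -157216 / 36015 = -4.37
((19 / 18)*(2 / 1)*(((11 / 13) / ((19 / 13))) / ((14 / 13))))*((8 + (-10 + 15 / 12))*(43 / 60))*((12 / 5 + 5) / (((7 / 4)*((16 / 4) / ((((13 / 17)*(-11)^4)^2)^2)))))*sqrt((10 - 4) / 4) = -298581289192167956846401673*sqrt(6) / 58932417600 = -12410347904396733.98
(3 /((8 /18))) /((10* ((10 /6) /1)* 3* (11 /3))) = 0.04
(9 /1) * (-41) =-369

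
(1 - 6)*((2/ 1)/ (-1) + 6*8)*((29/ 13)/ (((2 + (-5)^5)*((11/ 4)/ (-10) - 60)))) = -266800/ 97884189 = -0.00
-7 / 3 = -2.33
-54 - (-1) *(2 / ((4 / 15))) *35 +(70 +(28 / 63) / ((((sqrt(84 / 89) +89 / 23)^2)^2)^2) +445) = 471918741899041549723177514296217506610497524158471 / 652271889823801658044822991505039861369637552338 - 331358514865224014659465165513059842421440 *sqrt(1869) / 326135944911900829022411495752519930684818776169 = 723.50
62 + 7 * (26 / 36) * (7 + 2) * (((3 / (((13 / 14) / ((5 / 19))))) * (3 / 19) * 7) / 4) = 104963 / 1444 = 72.69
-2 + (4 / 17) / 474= -8056 / 4029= -2.00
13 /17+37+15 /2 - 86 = -1385 /34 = -40.74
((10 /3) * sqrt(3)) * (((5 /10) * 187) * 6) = 1870 * sqrt(3) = 3238.94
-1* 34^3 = -39304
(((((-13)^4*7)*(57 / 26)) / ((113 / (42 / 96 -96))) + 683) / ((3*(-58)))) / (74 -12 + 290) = 1337856259 / 221472768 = 6.04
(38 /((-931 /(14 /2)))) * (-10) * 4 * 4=320 /7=45.71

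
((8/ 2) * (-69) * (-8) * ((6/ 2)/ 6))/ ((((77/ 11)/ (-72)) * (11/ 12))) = -953856/ 77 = -12387.74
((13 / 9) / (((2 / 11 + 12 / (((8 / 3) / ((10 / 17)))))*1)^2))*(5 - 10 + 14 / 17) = -1898611 / 2518569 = -0.75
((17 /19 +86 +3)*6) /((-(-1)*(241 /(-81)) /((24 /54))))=-368928 /4579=-80.57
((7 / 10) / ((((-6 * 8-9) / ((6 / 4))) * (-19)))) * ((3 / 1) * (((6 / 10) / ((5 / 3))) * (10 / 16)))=189 / 288800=0.00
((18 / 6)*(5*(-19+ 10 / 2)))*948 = -199080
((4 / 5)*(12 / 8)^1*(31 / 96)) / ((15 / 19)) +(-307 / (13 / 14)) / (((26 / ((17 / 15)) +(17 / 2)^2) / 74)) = -25903479439 / 100978800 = -256.52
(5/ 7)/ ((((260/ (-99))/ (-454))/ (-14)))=-22473/ 13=-1728.69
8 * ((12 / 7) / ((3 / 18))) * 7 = 576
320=320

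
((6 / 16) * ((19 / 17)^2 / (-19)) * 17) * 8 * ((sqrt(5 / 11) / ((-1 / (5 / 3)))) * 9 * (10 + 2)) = 10260 * sqrt(55) / 187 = 406.90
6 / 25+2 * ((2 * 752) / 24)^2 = 1767254 / 225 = 7854.46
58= 58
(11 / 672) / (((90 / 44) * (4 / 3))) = 0.01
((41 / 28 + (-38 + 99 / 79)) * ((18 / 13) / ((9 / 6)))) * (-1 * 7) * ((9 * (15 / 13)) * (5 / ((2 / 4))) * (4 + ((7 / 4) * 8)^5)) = 169997884353000 / 13351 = 12732970141.04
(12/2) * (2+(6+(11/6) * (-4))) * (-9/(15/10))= -24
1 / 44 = 0.02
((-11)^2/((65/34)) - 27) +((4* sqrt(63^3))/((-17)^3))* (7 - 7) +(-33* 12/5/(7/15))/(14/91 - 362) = 6556751/178360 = 36.76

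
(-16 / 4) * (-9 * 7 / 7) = 36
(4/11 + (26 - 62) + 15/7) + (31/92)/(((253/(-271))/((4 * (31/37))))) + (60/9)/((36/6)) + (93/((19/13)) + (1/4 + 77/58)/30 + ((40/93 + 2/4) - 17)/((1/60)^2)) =-535862572155839399/9267528168360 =-57821.52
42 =42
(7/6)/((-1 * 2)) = -7/12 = -0.58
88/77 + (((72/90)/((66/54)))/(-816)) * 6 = 14897/13090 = 1.14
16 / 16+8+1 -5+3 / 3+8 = 14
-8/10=-4/5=-0.80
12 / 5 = 2.40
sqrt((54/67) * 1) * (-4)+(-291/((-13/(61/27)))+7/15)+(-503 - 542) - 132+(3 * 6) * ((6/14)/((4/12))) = -4516039/4095 - 12 * sqrt(402)/67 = -1106.41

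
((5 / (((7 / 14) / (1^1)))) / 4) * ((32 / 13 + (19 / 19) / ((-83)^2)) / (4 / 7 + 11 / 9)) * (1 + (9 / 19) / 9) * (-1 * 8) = -5555617200 / 192278879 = -28.89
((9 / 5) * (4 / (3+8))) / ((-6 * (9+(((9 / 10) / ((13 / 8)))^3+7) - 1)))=-109850 / 15275447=-0.01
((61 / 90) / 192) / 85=61 / 1468800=0.00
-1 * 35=-35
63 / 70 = 9 / 10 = 0.90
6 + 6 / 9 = 20 / 3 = 6.67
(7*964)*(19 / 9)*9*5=641060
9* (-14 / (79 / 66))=-8316 / 79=-105.27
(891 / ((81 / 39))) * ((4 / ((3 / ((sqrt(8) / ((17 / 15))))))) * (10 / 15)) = 11440 * sqrt(2) / 17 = 951.68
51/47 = 1.09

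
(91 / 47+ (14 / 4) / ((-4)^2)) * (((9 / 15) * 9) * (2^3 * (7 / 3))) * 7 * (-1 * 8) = -2858562 / 235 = -12164.09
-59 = -59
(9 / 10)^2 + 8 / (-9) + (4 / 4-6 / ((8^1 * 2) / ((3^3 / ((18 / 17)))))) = -31109 / 3600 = -8.64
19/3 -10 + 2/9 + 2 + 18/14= -10/63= -0.16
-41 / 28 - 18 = -545 / 28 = -19.46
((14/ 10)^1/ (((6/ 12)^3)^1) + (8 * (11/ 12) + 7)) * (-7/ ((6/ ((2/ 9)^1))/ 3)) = -2681/ 135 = -19.86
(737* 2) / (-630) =-737 / 315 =-2.34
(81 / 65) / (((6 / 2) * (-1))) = -27 / 65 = -0.42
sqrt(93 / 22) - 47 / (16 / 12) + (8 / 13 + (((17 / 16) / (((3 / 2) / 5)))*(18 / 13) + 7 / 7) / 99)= -44498 / 1287 + sqrt(2046) / 22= -32.52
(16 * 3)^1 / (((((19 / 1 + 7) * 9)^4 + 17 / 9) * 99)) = 48 / 296823734251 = 0.00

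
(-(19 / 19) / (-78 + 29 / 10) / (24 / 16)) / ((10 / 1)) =2 / 2253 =0.00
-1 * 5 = -5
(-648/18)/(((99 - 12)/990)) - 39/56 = -666411/1624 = -410.35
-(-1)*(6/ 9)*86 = 172/ 3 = 57.33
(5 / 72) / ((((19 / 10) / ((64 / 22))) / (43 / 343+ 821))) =6258800 / 71687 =87.31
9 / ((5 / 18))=162 / 5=32.40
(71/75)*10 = 142/15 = 9.47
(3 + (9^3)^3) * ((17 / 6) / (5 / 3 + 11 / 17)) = 27991130547 / 59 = 474425941.47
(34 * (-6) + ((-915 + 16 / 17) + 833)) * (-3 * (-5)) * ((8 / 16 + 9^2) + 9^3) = -58915245 / 17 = -3465602.65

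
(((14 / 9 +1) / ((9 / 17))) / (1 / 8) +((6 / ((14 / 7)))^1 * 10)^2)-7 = 75461 / 81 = 931.62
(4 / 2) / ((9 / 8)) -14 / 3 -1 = -3.89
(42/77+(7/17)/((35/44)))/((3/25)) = 4970/561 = 8.86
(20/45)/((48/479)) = 4.44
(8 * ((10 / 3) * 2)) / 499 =160 / 1497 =0.11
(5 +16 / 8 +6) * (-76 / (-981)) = 988 / 981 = 1.01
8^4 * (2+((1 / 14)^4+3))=49172736 / 2401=20480.11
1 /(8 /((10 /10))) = 1 /8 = 0.12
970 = 970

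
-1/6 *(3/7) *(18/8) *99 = -891/56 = -15.91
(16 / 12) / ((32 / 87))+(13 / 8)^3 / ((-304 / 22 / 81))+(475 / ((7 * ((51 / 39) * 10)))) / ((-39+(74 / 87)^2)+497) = -345939838817975 / 16077554397184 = -21.52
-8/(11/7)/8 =-7/11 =-0.64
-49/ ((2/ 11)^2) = -5929/ 4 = -1482.25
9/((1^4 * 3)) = 3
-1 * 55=-55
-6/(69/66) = -132/23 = -5.74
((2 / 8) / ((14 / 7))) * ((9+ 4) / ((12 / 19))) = 247 / 96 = 2.57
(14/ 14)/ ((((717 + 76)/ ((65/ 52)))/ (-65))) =-25/ 244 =-0.10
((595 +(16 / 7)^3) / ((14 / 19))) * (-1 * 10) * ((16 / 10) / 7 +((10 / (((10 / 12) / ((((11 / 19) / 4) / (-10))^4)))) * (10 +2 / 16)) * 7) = -1883.07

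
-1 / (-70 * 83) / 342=1 / 1987020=0.00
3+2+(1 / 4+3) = 33 / 4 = 8.25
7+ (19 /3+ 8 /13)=544 /39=13.95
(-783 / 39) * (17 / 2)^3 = -1282293 / 104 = -12329.74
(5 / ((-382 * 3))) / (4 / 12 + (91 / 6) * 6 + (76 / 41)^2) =-0.00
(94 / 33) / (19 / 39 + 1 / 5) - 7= -2104 / 737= -2.85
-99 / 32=-3.09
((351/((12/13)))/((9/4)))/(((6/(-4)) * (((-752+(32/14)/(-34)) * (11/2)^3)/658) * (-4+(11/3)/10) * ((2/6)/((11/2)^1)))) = -132330380/49181781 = -2.69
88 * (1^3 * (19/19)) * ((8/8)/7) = 12.57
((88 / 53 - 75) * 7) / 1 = -27209 / 53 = -513.38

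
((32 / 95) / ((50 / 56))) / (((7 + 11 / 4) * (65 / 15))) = 0.01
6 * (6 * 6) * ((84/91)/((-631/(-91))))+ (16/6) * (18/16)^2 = 162189/5048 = 32.13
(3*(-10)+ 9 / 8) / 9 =-77 / 24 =-3.21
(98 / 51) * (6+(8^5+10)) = 1070944 / 17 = 62996.71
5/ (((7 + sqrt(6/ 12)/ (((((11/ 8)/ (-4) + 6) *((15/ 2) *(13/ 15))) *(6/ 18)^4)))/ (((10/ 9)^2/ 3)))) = 19378131500/ 62659229859 - 37648000 *sqrt(2)/ 773570739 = 0.24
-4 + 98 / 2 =45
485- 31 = 454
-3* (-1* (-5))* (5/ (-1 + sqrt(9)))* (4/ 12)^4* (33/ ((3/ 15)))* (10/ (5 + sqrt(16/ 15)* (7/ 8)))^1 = -687500/ 4353 + 96250* sqrt(15)/ 13059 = -129.39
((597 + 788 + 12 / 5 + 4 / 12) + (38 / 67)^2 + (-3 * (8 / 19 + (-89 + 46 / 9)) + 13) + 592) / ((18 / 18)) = 956734102 / 426455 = 2243.46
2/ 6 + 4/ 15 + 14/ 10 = 2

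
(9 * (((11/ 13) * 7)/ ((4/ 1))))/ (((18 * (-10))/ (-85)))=1309/ 208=6.29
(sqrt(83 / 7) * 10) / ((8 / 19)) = 95 * sqrt(581) / 28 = 81.78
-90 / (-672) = 0.13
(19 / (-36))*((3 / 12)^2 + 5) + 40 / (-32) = -251 / 64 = -3.92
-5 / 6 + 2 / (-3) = -3 / 2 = -1.50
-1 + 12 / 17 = -5 / 17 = -0.29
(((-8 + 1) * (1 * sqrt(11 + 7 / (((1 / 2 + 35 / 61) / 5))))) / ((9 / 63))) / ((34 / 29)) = -1421 * sqrt(748141) / 4454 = -275.95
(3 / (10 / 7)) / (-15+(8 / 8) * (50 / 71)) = -213 / 1450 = -0.15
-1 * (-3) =3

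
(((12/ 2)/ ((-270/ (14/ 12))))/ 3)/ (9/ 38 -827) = 133/ 12723885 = 0.00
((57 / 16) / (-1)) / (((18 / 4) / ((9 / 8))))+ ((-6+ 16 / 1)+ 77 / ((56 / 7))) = 1199 / 64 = 18.73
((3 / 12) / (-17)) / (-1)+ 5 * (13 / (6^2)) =1.82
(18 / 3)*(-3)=-18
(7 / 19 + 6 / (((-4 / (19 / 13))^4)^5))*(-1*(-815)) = 59606351362319913746099981749993027495 / 198513697231459463407580610635497472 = 300.26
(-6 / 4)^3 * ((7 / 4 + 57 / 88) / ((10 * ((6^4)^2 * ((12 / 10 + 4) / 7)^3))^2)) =-15514961875 / 90892694932609352859648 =-0.00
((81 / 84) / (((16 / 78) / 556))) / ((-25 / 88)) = -1610037 / 175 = -9200.21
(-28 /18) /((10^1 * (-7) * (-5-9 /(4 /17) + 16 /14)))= -28 /53055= -0.00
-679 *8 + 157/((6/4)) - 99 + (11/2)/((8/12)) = -65017/12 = -5418.08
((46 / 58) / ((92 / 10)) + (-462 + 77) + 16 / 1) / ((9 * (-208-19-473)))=21397 / 365400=0.06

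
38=38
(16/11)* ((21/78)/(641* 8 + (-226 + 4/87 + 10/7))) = 4263/53378611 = 0.00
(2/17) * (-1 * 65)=-7.65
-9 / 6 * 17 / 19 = -51 / 38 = -1.34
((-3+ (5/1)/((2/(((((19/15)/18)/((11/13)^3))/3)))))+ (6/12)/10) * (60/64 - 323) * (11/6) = 15850973251/9408960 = 1684.67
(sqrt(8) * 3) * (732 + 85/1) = 4902 * sqrt(2) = 6932.47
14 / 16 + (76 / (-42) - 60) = -10237 / 168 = -60.93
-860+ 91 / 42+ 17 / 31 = -159455 / 186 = -857.28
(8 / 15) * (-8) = -64 / 15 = -4.27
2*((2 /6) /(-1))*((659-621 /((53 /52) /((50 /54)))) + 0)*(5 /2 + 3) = -55297 /159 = -347.78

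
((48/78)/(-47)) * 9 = -72/611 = -0.12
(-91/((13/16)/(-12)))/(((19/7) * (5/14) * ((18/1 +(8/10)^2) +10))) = 164640/3401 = 48.41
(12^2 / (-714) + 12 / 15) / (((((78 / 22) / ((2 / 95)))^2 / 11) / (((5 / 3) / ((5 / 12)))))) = 7581376 / 8167579875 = 0.00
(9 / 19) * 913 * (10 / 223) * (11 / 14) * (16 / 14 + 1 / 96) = 116749875 / 6643616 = 17.57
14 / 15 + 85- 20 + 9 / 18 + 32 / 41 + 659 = 893243 / 1230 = 726.21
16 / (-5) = -16 / 5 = -3.20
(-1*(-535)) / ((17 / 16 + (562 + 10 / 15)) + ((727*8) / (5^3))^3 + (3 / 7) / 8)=0.01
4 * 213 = 852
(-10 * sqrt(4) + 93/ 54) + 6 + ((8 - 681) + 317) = -6629/ 18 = -368.28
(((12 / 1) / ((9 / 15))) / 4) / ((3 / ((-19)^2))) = 1805 / 3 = 601.67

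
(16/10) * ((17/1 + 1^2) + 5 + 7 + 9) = 312/5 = 62.40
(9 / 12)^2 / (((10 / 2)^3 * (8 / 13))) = 117 / 16000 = 0.01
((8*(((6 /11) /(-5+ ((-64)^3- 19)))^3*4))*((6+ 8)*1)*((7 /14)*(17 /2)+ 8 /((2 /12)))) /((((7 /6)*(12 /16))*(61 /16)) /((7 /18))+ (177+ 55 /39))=-2240784 /1987529830455773158313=-0.00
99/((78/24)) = 396/13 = 30.46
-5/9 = -0.56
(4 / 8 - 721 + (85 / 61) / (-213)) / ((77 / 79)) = -1479123557 / 2000922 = -739.22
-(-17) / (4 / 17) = 289 / 4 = 72.25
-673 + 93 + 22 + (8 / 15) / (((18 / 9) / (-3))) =-2794 / 5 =-558.80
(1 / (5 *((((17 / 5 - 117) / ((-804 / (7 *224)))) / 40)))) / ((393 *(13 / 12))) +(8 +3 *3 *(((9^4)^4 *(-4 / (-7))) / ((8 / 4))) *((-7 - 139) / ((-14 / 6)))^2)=1547404549857958490094195451 / 82946318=18655494145719144400.05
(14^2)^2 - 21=38395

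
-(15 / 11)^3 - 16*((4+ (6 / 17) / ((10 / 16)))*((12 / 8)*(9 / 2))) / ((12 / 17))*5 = -4651227 / 1331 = -3494.54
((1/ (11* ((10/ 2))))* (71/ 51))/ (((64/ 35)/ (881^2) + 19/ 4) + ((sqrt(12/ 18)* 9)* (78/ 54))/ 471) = 176678493991255899669348/ 33154482591712147767012241 - 342208706031029721520* sqrt(6)/ 33154482591712147767012241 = 0.01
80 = 80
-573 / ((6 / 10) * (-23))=955 / 23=41.52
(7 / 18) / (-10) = -7 / 180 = -0.04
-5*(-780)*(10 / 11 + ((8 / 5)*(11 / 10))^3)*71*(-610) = -1477310544528 / 1375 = -1074407668.75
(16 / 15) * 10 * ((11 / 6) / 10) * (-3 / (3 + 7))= -44 / 75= -0.59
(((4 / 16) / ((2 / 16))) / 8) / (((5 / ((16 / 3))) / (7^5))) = 67228 / 15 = 4481.87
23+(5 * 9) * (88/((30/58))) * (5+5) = 76583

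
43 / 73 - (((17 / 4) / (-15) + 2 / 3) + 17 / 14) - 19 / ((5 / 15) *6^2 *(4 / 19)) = -1046047 / 122640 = -8.53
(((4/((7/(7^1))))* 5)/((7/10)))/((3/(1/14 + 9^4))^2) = 421867051250/3087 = 136659232.67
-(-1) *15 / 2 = 15 / 2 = 7.50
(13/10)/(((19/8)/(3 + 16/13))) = 44/19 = 2.32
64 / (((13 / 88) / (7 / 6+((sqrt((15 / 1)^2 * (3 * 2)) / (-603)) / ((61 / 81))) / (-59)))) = 760320 * sqrt(6) / 3134729+19712 / 39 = 506.03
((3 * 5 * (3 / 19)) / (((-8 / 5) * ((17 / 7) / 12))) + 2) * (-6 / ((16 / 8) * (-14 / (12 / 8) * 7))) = -30897 / 126616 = -0.24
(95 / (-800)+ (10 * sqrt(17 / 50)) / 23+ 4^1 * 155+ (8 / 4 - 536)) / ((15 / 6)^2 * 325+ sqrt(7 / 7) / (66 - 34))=0.04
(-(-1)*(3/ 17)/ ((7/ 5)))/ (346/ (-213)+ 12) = 639/ 52598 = 0.01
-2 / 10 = -1 / 5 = -0.20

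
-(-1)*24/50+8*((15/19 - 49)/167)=-145124/79325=-1.83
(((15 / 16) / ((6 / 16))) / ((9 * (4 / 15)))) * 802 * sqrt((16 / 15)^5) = 102656 * sqrt(15) / 405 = 981.69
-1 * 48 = -48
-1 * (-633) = 633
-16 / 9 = -1.78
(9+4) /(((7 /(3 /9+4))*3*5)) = 169 /315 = 0.54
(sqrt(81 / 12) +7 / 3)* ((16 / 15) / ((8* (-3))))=-sqrt(3) / 15 - 14 / 135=-0.22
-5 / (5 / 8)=-8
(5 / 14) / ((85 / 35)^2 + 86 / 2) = 0.01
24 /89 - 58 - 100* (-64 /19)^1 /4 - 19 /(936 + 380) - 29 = -5639605 /2225356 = -2.53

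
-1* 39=-39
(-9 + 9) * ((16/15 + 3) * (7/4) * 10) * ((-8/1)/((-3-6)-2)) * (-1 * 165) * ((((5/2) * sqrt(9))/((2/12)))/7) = 0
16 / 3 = 5.33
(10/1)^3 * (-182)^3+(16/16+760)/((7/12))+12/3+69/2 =-84399933197/14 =-6028566656.93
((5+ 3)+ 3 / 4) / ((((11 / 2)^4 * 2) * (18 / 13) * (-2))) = -455 / 263538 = -0.00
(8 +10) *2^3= 144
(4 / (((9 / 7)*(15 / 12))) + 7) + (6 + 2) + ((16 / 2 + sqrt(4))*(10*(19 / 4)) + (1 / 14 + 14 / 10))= 62239 / 126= 493.96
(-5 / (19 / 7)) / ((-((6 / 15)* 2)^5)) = 109375 / 19456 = 5.62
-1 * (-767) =767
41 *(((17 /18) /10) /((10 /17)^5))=989640329 /18000000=54.98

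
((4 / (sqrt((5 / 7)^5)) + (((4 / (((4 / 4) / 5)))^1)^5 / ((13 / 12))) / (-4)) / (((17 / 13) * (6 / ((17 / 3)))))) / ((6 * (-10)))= 80000 / 9 - 637 * sqrt(35) / 33750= 8888.78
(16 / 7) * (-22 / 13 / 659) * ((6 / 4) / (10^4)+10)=-2200033 / 37480625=-0.06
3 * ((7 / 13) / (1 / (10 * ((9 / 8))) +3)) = 945 / 1807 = 0.52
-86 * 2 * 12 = -2064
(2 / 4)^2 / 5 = 1 / 20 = 0.05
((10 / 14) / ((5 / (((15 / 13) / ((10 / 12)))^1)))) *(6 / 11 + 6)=1296 / 1001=1.29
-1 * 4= -4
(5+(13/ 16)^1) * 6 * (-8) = -279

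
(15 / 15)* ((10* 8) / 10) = 8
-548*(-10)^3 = 548000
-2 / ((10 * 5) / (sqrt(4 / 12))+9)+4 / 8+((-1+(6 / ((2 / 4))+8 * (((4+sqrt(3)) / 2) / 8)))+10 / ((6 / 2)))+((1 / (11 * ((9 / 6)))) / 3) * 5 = 7219 * sqrt(3) / 14838+8293157 / 489654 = 17.78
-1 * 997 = -997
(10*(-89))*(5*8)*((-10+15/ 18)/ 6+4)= -792100/ 9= -88011.11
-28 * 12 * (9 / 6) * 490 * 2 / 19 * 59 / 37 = -29141280 / 703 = -41452.75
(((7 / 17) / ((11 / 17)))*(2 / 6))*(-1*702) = -1638 / 11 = -148.91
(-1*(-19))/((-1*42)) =-19/42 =-0.45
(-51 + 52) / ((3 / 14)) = 14 / 3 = 4.67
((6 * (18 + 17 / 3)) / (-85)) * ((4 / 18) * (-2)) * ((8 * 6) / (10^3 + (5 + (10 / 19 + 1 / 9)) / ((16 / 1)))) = 2072064 / 58160485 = 0.04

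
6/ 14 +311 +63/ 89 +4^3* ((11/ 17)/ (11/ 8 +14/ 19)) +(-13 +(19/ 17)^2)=18494131969/ 57795087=319.99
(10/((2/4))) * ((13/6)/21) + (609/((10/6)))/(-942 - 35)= 519949/307755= 1.69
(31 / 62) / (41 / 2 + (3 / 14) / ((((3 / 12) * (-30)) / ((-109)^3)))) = 35 / 2591493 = 0.00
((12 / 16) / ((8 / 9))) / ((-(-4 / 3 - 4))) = 81 / 512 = 0.16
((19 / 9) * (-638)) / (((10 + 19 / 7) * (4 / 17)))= -721259 / 1602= -450.22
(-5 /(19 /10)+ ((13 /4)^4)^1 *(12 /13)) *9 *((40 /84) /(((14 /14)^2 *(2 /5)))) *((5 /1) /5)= 9152175 /8512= 1075.21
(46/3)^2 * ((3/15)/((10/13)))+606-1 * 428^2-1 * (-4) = -41065396/225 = -182512.87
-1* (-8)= 8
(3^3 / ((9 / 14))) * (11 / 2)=231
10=10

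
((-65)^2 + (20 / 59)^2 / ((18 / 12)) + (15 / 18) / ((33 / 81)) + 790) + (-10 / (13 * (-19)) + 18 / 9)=284823732059 / 56747262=5019.16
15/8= 1.88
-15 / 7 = -2.14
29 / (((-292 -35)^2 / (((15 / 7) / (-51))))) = -145 / 12724551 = -0.00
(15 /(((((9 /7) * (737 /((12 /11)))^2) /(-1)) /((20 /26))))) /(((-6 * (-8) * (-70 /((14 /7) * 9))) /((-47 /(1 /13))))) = -4230 /65723449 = -0.00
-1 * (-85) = 85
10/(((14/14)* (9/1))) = 10/9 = 1.11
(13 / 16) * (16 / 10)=13 / 10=1.30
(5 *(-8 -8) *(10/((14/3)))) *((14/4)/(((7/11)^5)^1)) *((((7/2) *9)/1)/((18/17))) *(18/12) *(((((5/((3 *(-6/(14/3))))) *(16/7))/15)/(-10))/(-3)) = 109514680/64827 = 1689.34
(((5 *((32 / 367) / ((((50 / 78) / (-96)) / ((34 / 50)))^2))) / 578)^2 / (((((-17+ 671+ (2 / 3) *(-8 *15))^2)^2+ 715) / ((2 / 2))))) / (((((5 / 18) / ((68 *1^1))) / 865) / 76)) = 809514139444030526717952 / 89240041106625360107421875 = 0.01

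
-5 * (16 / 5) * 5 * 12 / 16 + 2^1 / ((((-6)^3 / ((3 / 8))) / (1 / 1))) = -17281 / 288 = -60.00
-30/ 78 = -5/ 13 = -0.38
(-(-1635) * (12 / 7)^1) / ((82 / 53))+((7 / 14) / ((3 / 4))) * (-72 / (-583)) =303132966 / 167321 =1811.69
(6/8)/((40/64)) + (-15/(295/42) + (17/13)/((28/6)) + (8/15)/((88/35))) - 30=-53938441/1771770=-30.44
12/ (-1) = -12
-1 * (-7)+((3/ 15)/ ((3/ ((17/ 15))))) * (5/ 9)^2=7.02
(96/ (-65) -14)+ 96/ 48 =-876/ 65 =-13.48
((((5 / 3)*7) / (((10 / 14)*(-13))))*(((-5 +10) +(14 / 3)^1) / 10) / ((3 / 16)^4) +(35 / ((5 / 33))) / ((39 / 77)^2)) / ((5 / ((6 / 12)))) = -50635669 / 6160050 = -8.22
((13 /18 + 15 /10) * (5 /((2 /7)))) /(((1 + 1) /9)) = 175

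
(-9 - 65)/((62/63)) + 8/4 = -2269/31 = -73.19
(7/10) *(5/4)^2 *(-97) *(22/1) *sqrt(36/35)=-3201 *sqrt(35)/8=-2367.17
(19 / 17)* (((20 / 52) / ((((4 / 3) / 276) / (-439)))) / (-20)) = 1726587 / 884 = 1953.15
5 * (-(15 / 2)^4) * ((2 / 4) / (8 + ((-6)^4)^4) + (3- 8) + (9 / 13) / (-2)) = 99258988900425384375 / 1173581721505024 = 84577.82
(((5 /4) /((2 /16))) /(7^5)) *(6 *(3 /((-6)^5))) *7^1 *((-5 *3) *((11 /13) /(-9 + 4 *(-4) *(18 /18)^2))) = -11 /2247336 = -0.00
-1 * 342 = -342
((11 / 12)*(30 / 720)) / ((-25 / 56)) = -77 / 900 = -0.09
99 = 99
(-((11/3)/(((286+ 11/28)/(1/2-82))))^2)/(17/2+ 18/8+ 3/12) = -5207524/52612659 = -0.10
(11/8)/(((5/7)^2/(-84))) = -11319/50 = -226.38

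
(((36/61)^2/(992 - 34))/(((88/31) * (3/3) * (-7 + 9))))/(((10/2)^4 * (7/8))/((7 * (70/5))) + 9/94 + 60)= 6608952/6778149082331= 0.00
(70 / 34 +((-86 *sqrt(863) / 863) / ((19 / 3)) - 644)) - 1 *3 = -10964 / 17 - 258 *sqrt(863) / 16397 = -645.40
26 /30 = 13 /15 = 0.87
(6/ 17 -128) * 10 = -21700/ 17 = -1276.47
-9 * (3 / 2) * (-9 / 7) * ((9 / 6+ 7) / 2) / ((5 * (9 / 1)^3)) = 17 / 840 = 0.02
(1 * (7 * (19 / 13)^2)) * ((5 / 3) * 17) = 214795 / 507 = 423.66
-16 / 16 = -1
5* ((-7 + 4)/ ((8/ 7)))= -105/ 8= -13.12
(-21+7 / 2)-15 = -65 / 2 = -32.50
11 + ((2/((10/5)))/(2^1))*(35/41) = 937/82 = 11.43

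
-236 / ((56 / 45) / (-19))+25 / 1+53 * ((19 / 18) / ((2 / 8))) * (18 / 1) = 107187 / 14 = 7656.21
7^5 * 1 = 16807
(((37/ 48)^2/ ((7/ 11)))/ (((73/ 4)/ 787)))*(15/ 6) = 59257165/ 588672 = 100.66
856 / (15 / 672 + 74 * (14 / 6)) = 575232 / 116047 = 4.96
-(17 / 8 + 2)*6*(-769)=76131 / 4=19032.75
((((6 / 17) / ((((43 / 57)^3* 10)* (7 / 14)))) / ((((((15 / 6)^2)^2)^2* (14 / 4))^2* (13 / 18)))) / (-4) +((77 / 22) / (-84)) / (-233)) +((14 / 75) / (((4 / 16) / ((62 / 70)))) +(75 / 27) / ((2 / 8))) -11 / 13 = 120407091630921035166086641 / 11019761916448974609375000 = 10.93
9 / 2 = 4.50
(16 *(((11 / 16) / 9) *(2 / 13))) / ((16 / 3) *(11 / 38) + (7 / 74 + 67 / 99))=340252 / 4189445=0.08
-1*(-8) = 8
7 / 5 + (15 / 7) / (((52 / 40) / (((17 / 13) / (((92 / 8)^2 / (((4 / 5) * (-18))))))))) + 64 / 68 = 112050793 / 53193595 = 2.11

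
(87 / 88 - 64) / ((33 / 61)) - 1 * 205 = -933565 / 2904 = -321.48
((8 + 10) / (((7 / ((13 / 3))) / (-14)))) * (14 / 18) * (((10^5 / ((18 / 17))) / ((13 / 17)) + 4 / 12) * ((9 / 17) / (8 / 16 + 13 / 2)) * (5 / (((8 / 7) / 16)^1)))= -4046010920 / 51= -79333547.45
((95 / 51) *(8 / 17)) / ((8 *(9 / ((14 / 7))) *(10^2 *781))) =19 / 60941430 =0.00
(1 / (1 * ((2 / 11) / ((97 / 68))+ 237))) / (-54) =-1067 / 13662810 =-0.00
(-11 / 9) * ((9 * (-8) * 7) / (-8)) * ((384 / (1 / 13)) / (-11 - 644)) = 384384 / 655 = 586.85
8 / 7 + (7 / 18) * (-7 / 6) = 521 / 756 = 0.69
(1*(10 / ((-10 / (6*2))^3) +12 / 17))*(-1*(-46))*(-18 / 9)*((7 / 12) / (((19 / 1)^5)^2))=378028 / 2605703159565425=0.00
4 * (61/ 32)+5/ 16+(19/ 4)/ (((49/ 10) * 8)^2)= 1220183/ 153664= 7.94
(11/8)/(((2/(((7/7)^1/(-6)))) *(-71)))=0.00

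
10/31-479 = -14839/31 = -478.68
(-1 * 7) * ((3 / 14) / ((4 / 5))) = -15 / 8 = -1.88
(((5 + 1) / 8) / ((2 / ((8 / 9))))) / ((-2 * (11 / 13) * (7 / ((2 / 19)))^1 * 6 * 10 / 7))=-13 / 37620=-0.00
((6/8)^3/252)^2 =9/3211264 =0.00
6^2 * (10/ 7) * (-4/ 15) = -96/ 7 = -13.71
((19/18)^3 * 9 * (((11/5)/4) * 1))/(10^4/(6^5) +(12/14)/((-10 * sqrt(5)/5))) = 1155048741 * sqrt(5)/3743094440 +6931876875/1497237776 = 5.32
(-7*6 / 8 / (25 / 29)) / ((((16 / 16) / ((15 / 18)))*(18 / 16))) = -203 / 45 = -4.51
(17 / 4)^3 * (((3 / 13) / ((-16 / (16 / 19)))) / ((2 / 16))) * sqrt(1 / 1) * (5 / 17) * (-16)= 8670 / 247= 35.10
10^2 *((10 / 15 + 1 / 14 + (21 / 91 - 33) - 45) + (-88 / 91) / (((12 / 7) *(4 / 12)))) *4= -8596600 / 273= -31489.38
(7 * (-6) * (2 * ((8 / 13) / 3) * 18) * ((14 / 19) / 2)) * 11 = -310464 / 247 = -1256.94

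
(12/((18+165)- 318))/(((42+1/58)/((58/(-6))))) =6728/328995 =0.02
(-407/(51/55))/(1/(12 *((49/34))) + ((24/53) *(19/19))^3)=-65319188242/22423561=-2912.97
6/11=0.55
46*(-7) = -322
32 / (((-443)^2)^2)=32 / 38513670001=0.00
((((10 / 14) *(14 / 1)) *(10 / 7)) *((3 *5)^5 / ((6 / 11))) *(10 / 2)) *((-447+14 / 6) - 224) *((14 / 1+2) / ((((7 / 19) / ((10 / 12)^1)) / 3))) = -353745562500000 / 49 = -7219297193877.55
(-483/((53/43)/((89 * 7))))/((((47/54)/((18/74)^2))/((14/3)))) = -264112643844/3410179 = -77448.32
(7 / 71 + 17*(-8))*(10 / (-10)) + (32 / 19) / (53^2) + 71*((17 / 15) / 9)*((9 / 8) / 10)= 622548595787 / 4547209200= 136.91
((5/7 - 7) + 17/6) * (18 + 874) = -64670/21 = -3079.52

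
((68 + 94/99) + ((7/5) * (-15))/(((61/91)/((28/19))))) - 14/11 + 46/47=121274462/5392827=22.49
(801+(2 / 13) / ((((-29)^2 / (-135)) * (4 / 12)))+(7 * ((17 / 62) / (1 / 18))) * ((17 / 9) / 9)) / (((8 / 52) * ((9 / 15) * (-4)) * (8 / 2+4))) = -770371055 / 2815668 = -273.60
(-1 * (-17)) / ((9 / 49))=833 / 9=92.56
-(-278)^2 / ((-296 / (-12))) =-115926 / 37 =-3133.14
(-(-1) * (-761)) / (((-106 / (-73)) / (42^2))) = -48997746 / 53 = -924485.77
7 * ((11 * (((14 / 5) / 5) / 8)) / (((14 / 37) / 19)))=54131 / 200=270.66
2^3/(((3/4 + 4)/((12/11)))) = 1.84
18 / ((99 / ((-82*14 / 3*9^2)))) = -61992 / 11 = -5635.64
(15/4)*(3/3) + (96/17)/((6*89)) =22759/6052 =3.76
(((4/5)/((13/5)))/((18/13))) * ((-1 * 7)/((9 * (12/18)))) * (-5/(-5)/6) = -7/162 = -0.04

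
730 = 730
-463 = -463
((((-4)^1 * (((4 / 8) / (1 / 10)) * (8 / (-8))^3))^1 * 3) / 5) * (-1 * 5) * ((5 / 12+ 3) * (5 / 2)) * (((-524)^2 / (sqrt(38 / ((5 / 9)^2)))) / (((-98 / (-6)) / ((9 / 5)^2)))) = -379944540 * sqrt(38) / 931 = -2515720.13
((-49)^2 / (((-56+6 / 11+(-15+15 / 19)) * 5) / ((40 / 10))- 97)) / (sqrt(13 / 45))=-1505427 * sqrt(65) / 500149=-24.27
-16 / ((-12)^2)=-0.11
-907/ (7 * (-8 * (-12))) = -907/ 672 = -1.35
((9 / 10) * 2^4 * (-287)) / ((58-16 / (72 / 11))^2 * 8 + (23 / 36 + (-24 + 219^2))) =-0.06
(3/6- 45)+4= -81/2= -40.50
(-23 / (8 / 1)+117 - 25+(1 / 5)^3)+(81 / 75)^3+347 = 437.39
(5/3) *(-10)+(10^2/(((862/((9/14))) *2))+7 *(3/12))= -538693/36204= -14.88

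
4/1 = 4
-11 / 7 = -1.57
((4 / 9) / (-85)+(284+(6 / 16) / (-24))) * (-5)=-13903619 / 9792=-1419.90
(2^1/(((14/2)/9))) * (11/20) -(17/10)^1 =-2/7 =-0.29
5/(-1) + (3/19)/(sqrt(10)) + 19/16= -61/16 + 3 * sqrt(10)/190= -3.76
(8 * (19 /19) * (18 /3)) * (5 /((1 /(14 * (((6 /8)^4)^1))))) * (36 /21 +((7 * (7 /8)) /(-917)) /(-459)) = 259759485 /142528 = 1822.52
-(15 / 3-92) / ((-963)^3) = -29 / 297685449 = -0.00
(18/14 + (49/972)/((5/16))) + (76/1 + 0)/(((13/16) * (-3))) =-3287369/110565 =-29.73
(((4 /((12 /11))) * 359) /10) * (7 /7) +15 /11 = 43889 /330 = 133.00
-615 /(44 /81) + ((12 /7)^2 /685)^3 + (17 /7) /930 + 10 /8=-87496821419803839811 /77368750651557750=-1130.91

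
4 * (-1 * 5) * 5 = -100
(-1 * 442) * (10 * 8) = -35360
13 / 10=1.30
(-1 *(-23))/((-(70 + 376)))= -23/446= -0.05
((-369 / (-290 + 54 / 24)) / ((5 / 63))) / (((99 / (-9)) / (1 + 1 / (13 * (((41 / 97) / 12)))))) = -3848796 / 822965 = -4.68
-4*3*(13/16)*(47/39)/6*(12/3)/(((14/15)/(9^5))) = -13876515/28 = -495589.82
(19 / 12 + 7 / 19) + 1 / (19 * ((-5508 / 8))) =204247 / 104652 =1.95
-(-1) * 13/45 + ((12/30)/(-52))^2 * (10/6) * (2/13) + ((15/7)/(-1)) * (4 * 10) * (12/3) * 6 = -569382425/276822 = -2056.85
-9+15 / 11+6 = -1.64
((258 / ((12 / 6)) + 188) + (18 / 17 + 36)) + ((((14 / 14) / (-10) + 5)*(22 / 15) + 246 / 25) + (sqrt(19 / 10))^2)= 951113 / 2550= 372.99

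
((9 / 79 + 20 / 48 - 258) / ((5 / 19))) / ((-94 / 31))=143763709 / 445560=322.66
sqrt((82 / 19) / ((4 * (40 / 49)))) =7 * sqrt(3895) / 380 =1.15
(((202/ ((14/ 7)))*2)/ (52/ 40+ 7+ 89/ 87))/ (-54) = -29290/ 72999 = -0.40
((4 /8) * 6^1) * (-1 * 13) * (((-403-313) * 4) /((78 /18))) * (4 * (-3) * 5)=-1546560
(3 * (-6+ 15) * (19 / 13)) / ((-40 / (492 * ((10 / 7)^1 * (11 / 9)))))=-77121 / 91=-847.48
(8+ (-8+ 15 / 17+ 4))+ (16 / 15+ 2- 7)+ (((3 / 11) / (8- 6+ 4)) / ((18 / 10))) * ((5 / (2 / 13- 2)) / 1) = 355703 / 403920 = 0.88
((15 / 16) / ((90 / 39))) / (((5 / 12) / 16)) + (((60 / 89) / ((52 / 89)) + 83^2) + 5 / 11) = 4937939 / 715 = 6906.21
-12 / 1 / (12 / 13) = -13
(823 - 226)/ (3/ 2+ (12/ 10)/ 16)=379.05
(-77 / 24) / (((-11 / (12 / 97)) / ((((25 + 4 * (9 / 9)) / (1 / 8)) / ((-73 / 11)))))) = -8932 / 7081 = -1.26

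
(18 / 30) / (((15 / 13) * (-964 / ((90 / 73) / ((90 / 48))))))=-156 / 439825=-0.00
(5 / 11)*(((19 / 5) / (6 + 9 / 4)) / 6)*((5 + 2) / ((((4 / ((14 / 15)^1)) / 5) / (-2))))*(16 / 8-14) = 7448 / 1089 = 6.84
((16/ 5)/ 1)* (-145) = -464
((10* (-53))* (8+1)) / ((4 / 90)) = -107325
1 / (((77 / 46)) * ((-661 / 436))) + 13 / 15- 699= -698.53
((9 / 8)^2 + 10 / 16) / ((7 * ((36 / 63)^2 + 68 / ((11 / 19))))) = 9317 / 4062976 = 0.00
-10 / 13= -0.77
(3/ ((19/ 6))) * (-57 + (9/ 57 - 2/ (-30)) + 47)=-16716/ 1805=-9.26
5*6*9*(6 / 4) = 405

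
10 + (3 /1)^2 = 19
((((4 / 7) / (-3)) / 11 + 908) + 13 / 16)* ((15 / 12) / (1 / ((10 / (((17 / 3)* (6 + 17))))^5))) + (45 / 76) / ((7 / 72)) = 162932167550552445 / 26739797175794626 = 6.09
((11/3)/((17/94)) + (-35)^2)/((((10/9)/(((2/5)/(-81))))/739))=-46933151/11475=-4090.03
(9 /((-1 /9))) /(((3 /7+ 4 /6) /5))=-8505 /23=-369.78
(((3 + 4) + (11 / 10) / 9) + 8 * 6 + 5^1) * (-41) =-221851 / 90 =-2465.01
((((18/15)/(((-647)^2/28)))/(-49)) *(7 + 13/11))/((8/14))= -108/4604699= -0.00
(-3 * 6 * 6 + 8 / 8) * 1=-107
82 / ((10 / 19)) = 779 / 5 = 155.80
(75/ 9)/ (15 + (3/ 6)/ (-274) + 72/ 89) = 1219300/ 2312841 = 0.53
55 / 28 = 1.96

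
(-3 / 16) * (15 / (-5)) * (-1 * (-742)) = 3339 / 8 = 417.38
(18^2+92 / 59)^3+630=7086868435682 / 205379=34506295.36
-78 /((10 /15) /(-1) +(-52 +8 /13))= 1.50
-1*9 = -9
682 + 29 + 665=1376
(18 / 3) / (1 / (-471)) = -2826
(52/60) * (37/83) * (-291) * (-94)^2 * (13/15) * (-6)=10718792552/2075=5165683.16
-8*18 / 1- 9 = -153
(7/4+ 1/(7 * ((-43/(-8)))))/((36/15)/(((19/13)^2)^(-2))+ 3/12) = 305459895/1925862113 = 0.16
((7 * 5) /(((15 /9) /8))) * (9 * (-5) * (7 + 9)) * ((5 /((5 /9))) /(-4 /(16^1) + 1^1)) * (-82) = 119024640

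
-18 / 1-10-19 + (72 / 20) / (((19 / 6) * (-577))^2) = -28244031067 / 600936845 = -47.00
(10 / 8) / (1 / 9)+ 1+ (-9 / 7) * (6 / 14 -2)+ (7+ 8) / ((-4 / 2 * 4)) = 4859 / 392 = 12.40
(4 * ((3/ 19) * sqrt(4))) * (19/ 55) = 24/ 55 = 0.44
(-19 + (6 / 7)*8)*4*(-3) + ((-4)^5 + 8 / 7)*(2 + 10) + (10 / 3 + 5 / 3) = -84865 / 7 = -12123.57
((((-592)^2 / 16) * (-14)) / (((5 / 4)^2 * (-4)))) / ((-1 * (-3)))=1226624 / 75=16354.99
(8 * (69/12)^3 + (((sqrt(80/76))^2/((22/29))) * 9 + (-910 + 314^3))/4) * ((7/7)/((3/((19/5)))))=2588617987/264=9805371.16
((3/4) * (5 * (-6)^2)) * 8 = 1080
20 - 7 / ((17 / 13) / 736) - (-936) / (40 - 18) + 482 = -634906 / 187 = -3395.22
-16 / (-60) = 4 / 15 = 0.27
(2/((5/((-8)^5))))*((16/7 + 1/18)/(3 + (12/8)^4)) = -3806.20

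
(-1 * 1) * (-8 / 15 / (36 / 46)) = 92 / 135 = 0.68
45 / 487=0.09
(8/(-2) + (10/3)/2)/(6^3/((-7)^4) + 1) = -16807/7851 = -2.14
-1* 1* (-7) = 7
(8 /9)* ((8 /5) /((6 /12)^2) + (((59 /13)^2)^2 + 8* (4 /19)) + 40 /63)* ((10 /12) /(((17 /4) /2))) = 2368410649888 /15692070303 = 150.93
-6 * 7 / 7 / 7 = -6 / 7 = -0.86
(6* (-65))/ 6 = -65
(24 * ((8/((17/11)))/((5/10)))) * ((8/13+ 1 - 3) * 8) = -608256/221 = -2752.29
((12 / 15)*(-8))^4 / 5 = 1048576 / 3125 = 335.54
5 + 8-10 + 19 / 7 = 40 / 7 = 5.71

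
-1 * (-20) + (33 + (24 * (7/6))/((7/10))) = 93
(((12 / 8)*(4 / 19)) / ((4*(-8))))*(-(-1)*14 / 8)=-0.02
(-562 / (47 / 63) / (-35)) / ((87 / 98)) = 165228 / 6815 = 24.24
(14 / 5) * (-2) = -28 / 5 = -5.60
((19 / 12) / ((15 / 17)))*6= 323 / 30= 10.77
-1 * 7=-7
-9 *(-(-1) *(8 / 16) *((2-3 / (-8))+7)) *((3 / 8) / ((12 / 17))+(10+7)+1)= -781.79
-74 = -74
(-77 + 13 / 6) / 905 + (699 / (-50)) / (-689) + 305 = 2852134751 / 9353175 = 304.94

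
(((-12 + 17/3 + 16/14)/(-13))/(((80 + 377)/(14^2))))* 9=9156/5941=1.54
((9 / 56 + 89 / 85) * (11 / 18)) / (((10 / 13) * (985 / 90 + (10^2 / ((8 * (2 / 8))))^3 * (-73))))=-822107 / 7818290622800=-0.00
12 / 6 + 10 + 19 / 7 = 103 / 7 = 14.71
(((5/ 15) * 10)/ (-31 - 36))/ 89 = -0.00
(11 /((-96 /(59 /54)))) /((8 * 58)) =-649 /2405376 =-0.00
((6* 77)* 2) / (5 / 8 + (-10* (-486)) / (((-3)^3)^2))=3168 / 25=126.72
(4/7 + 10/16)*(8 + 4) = 201/14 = 14.36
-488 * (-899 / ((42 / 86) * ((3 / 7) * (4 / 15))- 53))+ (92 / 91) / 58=-248918084502 / 30039737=-8286.29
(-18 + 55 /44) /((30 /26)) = -871 /60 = -14.52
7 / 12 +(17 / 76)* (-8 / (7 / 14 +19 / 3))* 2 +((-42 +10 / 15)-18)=-184697 / 3116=-59.27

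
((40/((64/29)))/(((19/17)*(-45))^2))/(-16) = -8381/18714240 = -0.00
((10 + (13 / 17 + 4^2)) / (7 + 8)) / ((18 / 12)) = 1.19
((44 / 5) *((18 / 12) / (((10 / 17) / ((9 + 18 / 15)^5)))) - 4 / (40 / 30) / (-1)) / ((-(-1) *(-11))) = -193559400186 / 859375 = -225232.76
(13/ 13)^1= 1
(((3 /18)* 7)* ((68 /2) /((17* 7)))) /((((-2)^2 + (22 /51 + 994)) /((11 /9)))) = 187 /458280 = 0.00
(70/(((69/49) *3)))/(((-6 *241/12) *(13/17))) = -116620/648531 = -0.18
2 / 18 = 1 / 9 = 0.11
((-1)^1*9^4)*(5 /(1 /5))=-164025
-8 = -8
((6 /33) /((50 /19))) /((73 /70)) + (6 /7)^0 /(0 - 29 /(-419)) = 1689999 /116435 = 14.51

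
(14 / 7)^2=4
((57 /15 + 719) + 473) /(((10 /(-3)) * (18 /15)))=-5979 /20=-298.95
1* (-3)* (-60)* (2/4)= 90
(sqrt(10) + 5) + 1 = sqrt(10) + 6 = 9.16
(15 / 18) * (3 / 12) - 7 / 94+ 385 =434431 / 1128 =385.13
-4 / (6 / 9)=-6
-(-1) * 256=256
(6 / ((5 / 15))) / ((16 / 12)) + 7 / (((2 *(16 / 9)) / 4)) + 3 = 195 / 8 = 24.38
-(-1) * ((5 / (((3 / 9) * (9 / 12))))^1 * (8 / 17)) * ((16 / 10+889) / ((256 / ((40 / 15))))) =4453 / 51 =87.31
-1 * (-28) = 28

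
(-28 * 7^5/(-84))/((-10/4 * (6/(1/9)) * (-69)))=16807/27945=0.60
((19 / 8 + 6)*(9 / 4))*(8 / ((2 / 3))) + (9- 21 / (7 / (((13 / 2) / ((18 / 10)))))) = 5383 / 24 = 224.29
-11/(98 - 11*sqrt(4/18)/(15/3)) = -121275/1080329 - 1815*sqrt(2)/2160658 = -0.11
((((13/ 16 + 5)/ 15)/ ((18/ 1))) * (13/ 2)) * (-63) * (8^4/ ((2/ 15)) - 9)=-86635731/ 320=-270736.66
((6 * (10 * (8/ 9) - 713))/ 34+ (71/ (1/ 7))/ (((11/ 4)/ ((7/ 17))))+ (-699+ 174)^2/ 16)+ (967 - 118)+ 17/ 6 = 161824337/ 8976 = 18028.56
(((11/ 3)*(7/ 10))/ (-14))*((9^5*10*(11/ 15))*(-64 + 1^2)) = 50014503/ 10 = 5001450.30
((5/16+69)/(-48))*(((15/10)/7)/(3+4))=-1109/25088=-0.04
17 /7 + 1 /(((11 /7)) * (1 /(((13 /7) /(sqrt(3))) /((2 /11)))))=17 /7 + 13 * sqrt(3) /6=6.18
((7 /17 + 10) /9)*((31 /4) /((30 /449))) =821221 /6120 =134.19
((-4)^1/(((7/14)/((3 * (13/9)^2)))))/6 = -676/81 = -8.35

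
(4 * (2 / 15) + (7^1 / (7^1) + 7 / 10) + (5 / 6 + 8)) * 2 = 332 / 15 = 22.13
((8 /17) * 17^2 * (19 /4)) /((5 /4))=2584 /5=516.80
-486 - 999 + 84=-1401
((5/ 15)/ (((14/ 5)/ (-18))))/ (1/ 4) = -60/ 7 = -8.57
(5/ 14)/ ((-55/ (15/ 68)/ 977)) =-14655/ 10472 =-1.40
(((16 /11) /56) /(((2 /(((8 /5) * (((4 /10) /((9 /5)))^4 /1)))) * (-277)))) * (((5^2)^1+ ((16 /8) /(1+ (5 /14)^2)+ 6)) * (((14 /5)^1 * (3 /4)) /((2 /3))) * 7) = -1622432 /12272478075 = -0.00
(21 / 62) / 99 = 7 / 2046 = 0.00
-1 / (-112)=1 / 112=0.01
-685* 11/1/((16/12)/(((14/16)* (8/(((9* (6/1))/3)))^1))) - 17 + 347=-1867.71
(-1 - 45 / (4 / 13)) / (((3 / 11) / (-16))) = 25916 / 3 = 8638.67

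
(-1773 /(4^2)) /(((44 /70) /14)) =-434385 /176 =-2468.10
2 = 2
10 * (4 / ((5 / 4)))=32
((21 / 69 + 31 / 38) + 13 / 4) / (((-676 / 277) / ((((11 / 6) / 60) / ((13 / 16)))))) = -23276033 / 345632040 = -0.07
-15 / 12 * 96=-120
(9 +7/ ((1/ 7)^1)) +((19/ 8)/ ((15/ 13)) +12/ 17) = 123959/ 2040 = 60.76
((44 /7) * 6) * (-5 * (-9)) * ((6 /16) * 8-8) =-59400 /7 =-8485.71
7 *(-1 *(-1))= 7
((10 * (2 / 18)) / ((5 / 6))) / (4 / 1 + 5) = 4 / 27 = 0.15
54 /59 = 0.92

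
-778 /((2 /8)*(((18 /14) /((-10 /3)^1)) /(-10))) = -2178400 /27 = -80681.48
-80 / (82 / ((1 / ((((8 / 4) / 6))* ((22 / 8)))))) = -480 / 451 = -1.06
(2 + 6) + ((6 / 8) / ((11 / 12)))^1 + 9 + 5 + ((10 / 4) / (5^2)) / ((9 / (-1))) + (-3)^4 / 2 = 63.31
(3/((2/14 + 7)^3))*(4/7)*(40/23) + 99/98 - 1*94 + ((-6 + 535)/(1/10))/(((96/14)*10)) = -2677038899/169050000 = -15.84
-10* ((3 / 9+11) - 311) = 8990 / 3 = 2996.67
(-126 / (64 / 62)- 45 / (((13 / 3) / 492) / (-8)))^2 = 71848865329641 / 43264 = 1660707870.97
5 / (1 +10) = 5 / 11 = 0.45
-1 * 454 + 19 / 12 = -5429 / 12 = -452.42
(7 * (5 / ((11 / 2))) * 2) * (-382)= -53480 / 11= -4861.82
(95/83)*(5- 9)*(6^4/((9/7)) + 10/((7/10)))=-2719280/581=-4680.34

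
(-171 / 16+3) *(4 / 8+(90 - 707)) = 151659 / 32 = 4739.34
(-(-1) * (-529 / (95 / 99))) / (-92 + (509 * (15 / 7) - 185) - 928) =366597 / 76000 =4.82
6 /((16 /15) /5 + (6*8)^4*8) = 225 /1592524808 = 0.00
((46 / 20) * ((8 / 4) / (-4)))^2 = 529 / 400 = 1.32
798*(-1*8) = -6384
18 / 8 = 9 / 4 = 2.25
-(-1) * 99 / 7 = 99 / 7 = 14.14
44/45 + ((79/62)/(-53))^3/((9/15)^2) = 173458545221/177407788280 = 0.98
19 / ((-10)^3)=-19 / 1000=-0.02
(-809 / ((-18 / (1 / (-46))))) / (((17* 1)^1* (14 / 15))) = -4045 / 65688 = -0.06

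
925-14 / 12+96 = 6119 / 6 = 1019.83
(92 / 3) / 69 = 4 / 9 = 0.44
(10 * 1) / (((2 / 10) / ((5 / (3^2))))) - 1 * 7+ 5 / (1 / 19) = 1042 / 9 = 115.78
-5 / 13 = -0.38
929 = 929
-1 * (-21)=21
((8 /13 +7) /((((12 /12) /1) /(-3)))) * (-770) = 228690 /13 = 17591.54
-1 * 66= -66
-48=-48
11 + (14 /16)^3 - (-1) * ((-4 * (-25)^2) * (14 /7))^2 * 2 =25600005975 /512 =50000011.67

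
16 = 16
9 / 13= 0.69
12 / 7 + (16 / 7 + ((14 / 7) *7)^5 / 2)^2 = 3543429760084 / 49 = 72314893062.94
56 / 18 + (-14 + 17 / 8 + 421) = 29681 / 72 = 412.24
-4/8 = -1/2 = -0.50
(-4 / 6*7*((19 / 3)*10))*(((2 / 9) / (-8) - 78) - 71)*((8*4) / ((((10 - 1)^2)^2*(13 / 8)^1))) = 913337600 / 6908733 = 132.20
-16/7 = -2.29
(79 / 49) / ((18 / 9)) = 0.81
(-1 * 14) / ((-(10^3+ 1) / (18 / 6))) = 6 / 143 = 0.04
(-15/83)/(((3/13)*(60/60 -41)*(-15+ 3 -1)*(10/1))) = -1/6640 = -0.00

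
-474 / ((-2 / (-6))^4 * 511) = -38394 / 511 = -75.14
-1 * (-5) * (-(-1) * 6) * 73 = 2190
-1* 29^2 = -841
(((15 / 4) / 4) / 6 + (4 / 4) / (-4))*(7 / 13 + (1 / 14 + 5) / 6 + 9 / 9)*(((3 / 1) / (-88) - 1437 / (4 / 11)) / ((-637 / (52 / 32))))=-905211471 / 401809408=-2.25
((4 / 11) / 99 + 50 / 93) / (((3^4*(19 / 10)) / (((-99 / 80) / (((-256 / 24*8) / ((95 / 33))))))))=0.00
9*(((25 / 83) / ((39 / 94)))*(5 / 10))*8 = 28200 / 1079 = 26.14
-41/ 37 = -1.11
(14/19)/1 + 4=4.74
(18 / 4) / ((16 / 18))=81 / 16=5.06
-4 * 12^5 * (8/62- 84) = 83479122.58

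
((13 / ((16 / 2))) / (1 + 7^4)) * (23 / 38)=299 / 730208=0.00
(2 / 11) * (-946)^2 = 162712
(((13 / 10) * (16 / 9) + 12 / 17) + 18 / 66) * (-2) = -55366 / 8415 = -6.58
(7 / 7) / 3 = 1 / 3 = 0.33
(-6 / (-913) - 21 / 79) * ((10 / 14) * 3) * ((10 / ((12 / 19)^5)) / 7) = -385838126675 / 48857098752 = -7.90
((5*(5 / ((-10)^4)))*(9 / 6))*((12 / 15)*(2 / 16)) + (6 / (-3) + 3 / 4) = -9997 / 8000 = -1.25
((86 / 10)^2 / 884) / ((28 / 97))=0.29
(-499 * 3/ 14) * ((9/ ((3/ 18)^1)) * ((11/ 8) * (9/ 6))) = -1333827/ 112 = -11909.17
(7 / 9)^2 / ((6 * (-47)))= -49 / 22842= -0.00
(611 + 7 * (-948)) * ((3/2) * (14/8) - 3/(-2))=-198825/8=-24853.12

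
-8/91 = -0.09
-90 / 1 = -90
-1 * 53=-53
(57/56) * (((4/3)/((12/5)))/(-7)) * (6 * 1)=-95/196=-0.48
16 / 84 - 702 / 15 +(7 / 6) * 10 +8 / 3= -3389 / 105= -32.28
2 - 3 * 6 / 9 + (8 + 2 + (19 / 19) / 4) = 41 / 4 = 10.25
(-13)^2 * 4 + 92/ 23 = 680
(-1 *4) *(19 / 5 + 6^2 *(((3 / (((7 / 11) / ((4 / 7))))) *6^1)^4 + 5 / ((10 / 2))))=-283295879282716 / 28824005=-9828470.38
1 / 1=1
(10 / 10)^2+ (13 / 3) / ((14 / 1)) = 1.31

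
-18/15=-6/5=-1.20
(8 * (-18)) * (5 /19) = -720 /19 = -37.89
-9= -9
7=7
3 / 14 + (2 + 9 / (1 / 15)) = 137.21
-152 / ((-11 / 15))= 2280 / 11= 207.27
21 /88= 0.24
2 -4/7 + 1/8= 87/56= 1.55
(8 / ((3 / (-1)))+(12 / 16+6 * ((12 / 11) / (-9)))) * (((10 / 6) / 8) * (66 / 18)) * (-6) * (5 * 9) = 8725 / 16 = 545.31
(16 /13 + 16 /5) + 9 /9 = 353 /65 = 5.43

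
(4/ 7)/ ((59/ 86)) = 344/ 413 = 0.83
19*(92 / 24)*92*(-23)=-462346 / 3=-154115.33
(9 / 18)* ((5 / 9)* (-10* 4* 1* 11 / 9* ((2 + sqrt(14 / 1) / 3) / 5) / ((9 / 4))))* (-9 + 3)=1760* sqrt(14) / 729 + 3520 / 243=23.52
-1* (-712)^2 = -506944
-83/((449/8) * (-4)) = 166/449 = 0.37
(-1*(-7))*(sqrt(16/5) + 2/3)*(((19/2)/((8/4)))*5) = 665/6 + 133*sqrt(5) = 408.23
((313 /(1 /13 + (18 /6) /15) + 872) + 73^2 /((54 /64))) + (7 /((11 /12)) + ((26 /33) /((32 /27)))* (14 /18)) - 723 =36130801 /4752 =7603.28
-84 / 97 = -0.87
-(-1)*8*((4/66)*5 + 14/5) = 4096/165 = 24.82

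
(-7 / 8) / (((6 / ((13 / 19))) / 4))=-0.40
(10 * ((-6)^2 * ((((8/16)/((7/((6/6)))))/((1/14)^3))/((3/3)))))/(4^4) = 275.62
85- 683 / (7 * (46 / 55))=-10195 / 322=-31.66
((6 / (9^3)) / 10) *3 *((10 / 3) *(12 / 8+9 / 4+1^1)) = 19 / 486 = 0.04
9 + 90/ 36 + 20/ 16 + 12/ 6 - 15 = -1/ 4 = -0.25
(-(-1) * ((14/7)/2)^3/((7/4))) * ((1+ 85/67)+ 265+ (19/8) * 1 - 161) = 8319/134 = 62.08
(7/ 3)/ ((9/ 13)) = 91/ 27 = 3.37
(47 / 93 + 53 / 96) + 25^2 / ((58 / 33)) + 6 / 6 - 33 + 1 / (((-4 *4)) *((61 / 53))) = 569635251 / 1754848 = 324.61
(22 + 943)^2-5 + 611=931831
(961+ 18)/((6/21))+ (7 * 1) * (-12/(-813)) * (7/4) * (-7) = 1856477/542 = 3425.23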